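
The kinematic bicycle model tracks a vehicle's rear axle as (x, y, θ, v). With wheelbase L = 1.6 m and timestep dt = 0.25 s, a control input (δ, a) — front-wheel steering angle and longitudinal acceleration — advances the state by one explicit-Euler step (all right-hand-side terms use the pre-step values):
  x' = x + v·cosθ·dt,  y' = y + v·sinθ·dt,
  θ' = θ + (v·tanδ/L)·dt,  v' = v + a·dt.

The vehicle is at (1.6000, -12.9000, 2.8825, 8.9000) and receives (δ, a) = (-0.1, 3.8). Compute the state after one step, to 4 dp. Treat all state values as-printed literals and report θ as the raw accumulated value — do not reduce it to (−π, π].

(-0.5507, -12.3299, 2.7430, 9.8500)

x' = 1.6000 + 8.9000·cos(2.8825)·0.25 = -0.5507
y' = -12.9000 + 8.9000·sin(2.8825)·0.25 = -12.3299
θ' = 2.8825 + (8.9000/1.6)·tan(-0.1)·0.25 = 2.7430
v' = 8.9000 + 3.8000·0.25 = 9.8500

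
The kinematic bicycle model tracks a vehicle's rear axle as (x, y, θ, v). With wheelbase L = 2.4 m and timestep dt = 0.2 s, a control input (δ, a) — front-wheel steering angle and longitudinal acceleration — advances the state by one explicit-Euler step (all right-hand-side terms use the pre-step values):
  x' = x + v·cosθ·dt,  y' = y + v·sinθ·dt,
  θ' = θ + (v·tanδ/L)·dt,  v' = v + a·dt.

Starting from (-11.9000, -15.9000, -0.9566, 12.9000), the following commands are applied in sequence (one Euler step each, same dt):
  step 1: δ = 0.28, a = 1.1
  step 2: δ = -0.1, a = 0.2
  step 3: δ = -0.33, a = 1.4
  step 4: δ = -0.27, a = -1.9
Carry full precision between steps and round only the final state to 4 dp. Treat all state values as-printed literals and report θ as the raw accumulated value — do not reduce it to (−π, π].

(-5.2673, -23.8333, -1.4428, 13.0600)

after step 1 (δ=0.28, a=1.1): (-10.413141, -18.008471, -0.647479, 13.120000)
after step 2 (δ=-0.1, a=0.2): (-8.320221, -19.591209, -0.757178, 13.160000)
after step 3 (δ=-0.33, a=1.4): (-6.407343, -21.399060, -1.132814, 13.440000)
after step 4 (δ=-0.27, a=-1.9): (-5.267327, -23.833338, -1.442783, 13.060000)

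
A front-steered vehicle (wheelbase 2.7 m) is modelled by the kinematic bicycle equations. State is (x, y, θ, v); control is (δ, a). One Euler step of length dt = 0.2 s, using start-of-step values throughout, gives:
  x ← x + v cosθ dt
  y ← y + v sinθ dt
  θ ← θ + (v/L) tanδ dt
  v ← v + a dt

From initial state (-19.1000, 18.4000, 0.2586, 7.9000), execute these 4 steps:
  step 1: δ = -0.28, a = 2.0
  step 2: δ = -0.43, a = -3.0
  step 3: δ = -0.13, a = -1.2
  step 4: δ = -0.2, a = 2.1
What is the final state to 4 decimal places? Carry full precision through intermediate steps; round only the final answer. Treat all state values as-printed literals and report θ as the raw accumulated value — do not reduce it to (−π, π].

after step 1 (δ=-0.28, a=2.0): (-17.572537, 18.804049, 0.090327, 8.300000)
after step 2 (δ=-0.43, a=-3.0): (-15.919304, 18.953789, -0.191640, 7.700000)
after step 3 (δ=-0.13, a=-1.2): (-14.407496, 18.660467, -0.266208, 7.460000)
after step 4 (δ=-0.2, a=2.1): (-12.968052, 18.267959, -0.378224, 7.880000)

(-12.9681, 18.2680, -0.3782, 7.8800)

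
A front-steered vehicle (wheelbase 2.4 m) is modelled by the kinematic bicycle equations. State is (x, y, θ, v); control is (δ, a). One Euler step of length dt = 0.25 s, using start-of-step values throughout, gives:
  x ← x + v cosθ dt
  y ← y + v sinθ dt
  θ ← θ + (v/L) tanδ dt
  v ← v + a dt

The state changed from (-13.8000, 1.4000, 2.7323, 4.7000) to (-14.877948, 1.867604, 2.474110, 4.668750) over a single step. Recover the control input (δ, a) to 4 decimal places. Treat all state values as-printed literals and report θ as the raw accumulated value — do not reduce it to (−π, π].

δ = -0.4853, a = -0.1250

a = (v'−v)/dt = (-0.031250)/0.25 = -0.1250
Δθ = θ'−θ = -0.258190;  (v·dt/L) = 4.7000·0.25/2.4 = 0.489583
tan δ = Δθ·L/(v·dt) = -0.527367  →  δ = -0.4853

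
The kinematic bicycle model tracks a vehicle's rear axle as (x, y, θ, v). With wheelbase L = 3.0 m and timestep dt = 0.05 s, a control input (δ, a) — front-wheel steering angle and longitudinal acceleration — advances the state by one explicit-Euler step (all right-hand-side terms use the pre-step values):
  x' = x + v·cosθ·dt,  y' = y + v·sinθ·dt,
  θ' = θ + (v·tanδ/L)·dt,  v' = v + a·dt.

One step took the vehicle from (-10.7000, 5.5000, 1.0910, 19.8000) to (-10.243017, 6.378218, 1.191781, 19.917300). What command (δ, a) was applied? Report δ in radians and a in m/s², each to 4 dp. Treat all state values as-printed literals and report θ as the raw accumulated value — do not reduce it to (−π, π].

δ = 0.2964, a = 2.3460

a = (v'−v)/dt = (0.117300)/0.05 = 2.3460
Δθ = θ'−θ = 0.100781;  (v·dt/L) = 19.8000·0.05/3.0 = 0.330000
tan δ = Δθ·L/(v·dt) = 0.305397  →  δ = 0.2964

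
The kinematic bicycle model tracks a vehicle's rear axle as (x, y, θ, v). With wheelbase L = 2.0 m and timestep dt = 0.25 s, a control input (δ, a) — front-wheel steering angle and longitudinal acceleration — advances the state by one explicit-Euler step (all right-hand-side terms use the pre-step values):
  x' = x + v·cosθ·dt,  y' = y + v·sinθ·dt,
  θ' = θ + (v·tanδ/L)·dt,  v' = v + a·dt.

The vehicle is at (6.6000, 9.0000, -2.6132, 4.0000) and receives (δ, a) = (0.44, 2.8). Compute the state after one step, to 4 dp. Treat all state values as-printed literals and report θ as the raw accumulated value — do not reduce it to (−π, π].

(5.7364, 8.4959, -2.3778, 4.7000)

x' = 6.6000 + 4.0000·cos(-2.6132)·0.25 = 5.7364
y' = 9.0000 + 4.0000·sin(-2.6132)·0.25 = 8.4959
θ' = -2.6132 + (4.0000/2.0)·tan(0.44)·0.25 = -2.3778
v' = 4.0000 + 2.8000·0.25 = 4.7000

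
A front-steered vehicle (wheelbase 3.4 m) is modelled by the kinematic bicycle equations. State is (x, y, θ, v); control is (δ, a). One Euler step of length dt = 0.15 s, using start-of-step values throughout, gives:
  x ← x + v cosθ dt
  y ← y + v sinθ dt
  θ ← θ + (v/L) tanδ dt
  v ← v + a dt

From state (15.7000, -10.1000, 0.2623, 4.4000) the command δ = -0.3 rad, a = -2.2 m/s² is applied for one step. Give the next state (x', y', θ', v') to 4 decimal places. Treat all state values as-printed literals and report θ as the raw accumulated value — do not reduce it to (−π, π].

(16.3374, -9.9289, 0.2023, 4.0700)

x' = 15.7000 + 4.4000·cos(0.2623)·0.15 = 16.3374
y' = -10.1000 + 4.4000·sin(0.2623)·0.15 = -9.9289
θ' = 0.2623 + (4.4000/3.4)·tan(-0.3)·0.15 = 0.2023
v' = 4.4000 − 2.2000·0.15 = 4.0700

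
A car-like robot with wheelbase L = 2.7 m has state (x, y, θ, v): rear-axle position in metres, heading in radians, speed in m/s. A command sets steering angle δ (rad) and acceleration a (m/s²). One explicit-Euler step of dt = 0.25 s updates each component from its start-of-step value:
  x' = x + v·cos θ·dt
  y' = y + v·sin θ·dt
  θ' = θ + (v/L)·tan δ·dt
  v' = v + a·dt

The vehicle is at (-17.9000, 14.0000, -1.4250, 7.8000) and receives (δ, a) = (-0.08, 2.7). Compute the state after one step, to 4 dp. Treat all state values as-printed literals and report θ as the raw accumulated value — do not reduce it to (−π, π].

(-17.6167, 12.0707, -1.4829, 8.4750)

x' = -17.9000 + 7.8000·cos(-1.4250)·0.25 = -17.6167
y' = 14.0000 + 7.8000·sin(-1.4250)·0.25 = 12.0707
θ' = -1.4250 + (7.8000/2.7)·tan(-0.08)·0.25 = -1.4829
v' = 7.8000 + 2.7000·0.25 = 8.4750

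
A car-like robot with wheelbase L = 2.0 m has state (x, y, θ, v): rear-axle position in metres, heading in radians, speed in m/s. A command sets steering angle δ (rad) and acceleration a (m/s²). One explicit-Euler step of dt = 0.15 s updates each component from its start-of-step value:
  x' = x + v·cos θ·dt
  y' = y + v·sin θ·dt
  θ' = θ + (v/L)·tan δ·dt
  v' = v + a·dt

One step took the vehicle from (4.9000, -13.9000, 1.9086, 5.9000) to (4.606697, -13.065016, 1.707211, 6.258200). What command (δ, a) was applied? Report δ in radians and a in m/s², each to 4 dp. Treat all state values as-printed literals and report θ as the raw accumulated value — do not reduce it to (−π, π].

a = (v'−v)/dt = (0.358200)/0.15 = 2.3880
Δθ = θ'−θ = -0.201389;  (v·dt/L) = 5.9000·0.15/2.0 = 0.442500
tan δ = Δθ·L/(v·dt) = -0.455116  →  δ = -0.4271

δ = -0.4271, a = 2.3880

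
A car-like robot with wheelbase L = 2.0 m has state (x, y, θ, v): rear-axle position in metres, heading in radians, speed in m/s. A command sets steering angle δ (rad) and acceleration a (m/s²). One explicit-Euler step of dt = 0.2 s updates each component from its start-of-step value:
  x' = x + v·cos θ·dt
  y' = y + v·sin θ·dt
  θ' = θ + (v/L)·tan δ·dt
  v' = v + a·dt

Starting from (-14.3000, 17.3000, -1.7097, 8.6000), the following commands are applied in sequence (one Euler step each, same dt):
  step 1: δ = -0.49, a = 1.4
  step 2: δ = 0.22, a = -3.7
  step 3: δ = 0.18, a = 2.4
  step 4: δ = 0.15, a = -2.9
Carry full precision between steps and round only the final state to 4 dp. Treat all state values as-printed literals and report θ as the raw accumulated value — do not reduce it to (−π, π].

(-16.5981, 10.9583, -1.6914, 8.0400)

after step 1 (δ=-0.49, a=1.4): (-14.538147, 15.596566, -2.168414, 8.880000)
after step 2 (δ=0.22, a=-3.7): (-15.537457, 14.128385, -1.969840, 8.140000)
after step 3 (δ=0.18, a=2.4): (-16.169995, 12.628292, -1.821717, 8.620000)
after step 4 (δ=0.15, a=-2.9): (-16.598057, 10.958280, -1.691438, 8.040000)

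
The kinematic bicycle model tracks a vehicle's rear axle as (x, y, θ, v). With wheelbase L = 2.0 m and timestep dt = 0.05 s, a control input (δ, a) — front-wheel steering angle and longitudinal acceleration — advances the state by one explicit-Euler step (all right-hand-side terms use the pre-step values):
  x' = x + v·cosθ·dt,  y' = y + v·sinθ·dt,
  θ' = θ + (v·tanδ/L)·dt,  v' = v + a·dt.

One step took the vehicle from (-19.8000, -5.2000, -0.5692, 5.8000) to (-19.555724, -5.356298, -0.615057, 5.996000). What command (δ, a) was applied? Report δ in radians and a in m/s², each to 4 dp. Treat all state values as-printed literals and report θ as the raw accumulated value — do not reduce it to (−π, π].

a = (v'−v)/dt = (0.196000)/0.05 = 3.9200
Δθ = θ'−θ = -0.045857;  (v·dt/L) = 5.8000·0.05/2.0 = 0.145000
tan δ = Δθ·L/(v·dt) = -0.316255  →  δ = -0.3063

δ = -0.3063, a = 3.9200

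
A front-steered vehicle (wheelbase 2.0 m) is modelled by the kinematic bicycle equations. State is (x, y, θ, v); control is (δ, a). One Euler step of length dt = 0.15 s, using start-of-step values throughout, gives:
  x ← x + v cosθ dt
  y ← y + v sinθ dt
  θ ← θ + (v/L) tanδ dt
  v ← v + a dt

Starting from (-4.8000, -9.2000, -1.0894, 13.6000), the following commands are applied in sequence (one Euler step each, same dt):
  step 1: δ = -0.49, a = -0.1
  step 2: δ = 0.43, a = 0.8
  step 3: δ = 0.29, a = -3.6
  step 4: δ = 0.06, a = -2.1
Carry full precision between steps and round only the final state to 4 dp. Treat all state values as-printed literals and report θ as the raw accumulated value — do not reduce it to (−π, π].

(-1.8845, -16.4275, -0.8001, 12.8500)

after step 1 (δ=-0.49, a=-0.1): (-3.855445, -11.008152, -1.633456, 13.585000)
after step 2 (δ=0.43, a=0.8): (-3.983046, -13.041903, -1.166178, 13.705000)
after step 3 (δ=0.29, a=-3.6): (-3.173764, -14.931658, -0.859447, 13.165000)
after step 4 (δ=0.06, a=-2.1): (-1.884536, -16.427495, -0.800134, 12.850000)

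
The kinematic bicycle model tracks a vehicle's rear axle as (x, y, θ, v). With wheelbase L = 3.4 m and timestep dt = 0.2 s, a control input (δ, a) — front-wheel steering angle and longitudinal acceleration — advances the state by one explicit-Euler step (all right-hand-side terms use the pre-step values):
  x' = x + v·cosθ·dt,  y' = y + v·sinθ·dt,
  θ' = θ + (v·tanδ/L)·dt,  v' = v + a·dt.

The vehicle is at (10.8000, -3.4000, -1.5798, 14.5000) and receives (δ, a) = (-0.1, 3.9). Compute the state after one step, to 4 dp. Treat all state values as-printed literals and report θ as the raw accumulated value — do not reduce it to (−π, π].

(10.7739, -6.2999, -1.6654, 15.2800)

x' = 10.8000 + 14.5000·cos(-1.5798)·0.2 = 10.7739
y' = -3.4000 + 14.5000·sin(-1.5798)·0.2 = -6.2999
θ' = -1.5798 + (14.5000/3.4)·tan(-0.1)·0.2 = -1.6654
v' = 14.5000 + 3.9000·0.2 = 15.2800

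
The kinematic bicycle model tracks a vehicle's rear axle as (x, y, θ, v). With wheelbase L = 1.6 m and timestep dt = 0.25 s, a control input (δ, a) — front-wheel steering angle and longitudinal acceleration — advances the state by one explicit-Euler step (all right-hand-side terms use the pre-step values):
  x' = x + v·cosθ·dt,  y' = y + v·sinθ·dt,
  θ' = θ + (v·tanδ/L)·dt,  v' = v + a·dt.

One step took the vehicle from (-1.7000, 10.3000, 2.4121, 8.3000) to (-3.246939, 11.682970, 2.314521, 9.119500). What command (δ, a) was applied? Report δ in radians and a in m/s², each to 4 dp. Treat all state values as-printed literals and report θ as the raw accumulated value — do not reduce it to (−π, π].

a = (v'−v)/dt = (0.819500)/0.25 = 3.2780
Δθ = θ'−θ = -0.097579;  (v·dt/L) = 8.3000·0.25/1.6 = 1.296875
tan δ = Δθ·L/(v·dt) = -0.075242  →  δ = -0.0751

δ = -0.0751, a = 3.2780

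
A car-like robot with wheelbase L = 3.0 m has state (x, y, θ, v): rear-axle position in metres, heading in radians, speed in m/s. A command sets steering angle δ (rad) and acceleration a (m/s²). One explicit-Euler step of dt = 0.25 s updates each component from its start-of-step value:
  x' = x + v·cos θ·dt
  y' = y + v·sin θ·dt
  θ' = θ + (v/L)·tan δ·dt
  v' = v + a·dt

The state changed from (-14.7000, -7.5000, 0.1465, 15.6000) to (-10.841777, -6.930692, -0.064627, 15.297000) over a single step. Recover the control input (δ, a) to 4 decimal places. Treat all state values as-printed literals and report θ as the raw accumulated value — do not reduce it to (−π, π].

δ = -0.1610, a = -1.2120

a = (v'−v)/dt = (-0.303000)/0.25 = -1.2120
Δθ = θ'−θ = -0.211127;  (v·dt/L) = 15.6000·0.25/3.0 = 1.300000
tan δ = Δθ·L/(v·dt) = -0.162405  →  δ = -0.1610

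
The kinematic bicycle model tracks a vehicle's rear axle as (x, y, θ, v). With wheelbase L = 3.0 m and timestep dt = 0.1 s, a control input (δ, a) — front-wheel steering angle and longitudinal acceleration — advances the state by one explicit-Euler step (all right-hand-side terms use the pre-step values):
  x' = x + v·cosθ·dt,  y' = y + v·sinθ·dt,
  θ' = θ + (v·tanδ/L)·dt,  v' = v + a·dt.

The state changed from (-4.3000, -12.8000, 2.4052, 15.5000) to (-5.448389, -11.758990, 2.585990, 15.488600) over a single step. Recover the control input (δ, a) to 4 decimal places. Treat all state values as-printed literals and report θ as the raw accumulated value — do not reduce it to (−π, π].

δ = 0.3366, a = -0.1140

a = (v'−v)/dt = (-0.011400)/0.1 = -0.1140
Δθ = θ'−θ = 0.180790;  (v·dt/L) = 15.5000·0.1/3.0 = 0.516667
tan δ = Δθ·L/(v·dt) = 0.349916  →  δ = 0.3366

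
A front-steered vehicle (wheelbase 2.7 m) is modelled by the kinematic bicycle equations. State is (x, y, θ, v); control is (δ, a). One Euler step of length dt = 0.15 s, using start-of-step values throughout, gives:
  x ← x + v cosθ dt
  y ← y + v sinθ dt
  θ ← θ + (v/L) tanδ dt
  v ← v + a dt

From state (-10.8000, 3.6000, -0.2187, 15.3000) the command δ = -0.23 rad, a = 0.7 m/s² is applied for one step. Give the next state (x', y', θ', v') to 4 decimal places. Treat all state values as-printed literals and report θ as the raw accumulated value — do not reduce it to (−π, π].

(-8.5597, 3.1021, -0.4177, 15.4050)

x' = -10.8000 + 15.3000·cos(-0.2187)·0.15 = -8.5597
y' = 3.6000 + 15.3000·sin(-0.2187)·0.15 = 3.1021
θ' = -0.2187 + (15.3000/2.7)·tan(-0.23)·0.15 = -0.4177
v' = 15.3000 + 0.7000·0.15 = 15.4050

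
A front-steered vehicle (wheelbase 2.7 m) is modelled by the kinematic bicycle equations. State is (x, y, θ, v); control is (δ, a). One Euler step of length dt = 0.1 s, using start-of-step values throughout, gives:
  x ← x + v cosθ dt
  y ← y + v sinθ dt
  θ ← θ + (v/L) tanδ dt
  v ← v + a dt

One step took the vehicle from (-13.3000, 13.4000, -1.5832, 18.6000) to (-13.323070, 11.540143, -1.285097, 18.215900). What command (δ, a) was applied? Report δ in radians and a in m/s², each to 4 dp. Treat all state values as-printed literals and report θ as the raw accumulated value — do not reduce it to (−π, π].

a = (v'−v)/dt = (-0.384100)/0.1 = -3.8410
Δθ = θ'−θ = 0.298103;  (v·dt/L) = 18.6000·0.1/2.7 = 0.688889
tan δ = Δθ·L/(v·dt) = 0.432730  →  δ = 0.4084

δ = 0.4084, a = -3.8410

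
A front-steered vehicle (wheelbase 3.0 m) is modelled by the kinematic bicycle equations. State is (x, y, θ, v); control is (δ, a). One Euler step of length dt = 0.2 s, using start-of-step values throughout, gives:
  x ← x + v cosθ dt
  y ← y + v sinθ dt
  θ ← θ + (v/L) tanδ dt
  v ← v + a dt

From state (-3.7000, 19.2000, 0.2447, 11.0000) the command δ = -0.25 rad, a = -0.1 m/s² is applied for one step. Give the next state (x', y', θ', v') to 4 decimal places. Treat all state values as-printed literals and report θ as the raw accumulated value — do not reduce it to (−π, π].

x' = -3.7000 + 11.0000·cos(0.2447)·0.2 = -1.5655
y' = 19.2000 + 11.0000·sin(0.2447)·0.2 = 19.7330
θ' = 0.2447 + (11.0000/3.0)·tan(-0.25)·0.2 = 0.0574
v' = 11.0000 − 0.1000·0.2 = 10.9800

(-1.5655, 19.7330, 0.0574, 10.9800)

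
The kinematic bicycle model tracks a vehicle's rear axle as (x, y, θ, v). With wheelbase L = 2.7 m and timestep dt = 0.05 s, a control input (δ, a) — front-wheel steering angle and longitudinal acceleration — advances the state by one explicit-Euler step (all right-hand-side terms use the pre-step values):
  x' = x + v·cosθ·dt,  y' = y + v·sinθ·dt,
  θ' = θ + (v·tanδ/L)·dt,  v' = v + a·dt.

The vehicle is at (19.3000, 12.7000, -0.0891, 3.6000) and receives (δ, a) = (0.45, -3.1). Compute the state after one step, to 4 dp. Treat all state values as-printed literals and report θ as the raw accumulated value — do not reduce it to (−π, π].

x' = 19.3000 + 3.6000·cos(-0.0891)·0.05 = 19.4793
y' = 12.7000 + 3.6000·sin(-0.0891)·0.05 = 12.6840
θ' = -0.0891 + (3.6000/2.7)·tan(0.45)·0.05 = -0.0569
v' = 3.6000 − 3.1000·0.05 = 3.4450

(19.4793, 12.6840, -0.0569, 3.4450)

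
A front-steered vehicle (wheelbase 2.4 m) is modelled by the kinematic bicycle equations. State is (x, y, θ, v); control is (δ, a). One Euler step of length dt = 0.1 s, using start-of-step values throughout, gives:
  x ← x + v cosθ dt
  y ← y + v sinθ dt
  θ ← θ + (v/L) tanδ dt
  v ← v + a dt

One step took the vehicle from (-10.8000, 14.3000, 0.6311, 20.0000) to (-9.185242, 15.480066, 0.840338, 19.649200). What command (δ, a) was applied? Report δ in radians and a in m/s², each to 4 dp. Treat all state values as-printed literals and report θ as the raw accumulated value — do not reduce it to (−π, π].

δ = 0.2460, a = -3.5080

a = (v'−v)/dt = (-0.350800)/0.1 = -3.5080
Δθ = θ'−θ = 0.209238;  (v·dt/L) = 20.0000·0.1/2.4 = 0.833333
tan δ = Δθ·L/(v·dt) = 0.251086  →  δ = 0.2460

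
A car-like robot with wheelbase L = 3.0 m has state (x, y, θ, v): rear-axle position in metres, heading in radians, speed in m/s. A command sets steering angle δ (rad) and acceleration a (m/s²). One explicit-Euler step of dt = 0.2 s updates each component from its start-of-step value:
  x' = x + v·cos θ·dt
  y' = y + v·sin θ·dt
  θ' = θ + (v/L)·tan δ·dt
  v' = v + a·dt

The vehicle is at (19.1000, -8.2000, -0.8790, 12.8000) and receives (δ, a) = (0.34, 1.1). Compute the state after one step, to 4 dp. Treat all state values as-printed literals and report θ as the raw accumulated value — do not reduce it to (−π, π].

(20.7331, -10.1715, -0.5771, 13.0200)

x' = 19.1000 + 12.8000·cos(-0.8790)·0.2 = 20.7331
y' = -8.2000 + 12.8000·sin(-0.8790)·0.2 = -10.1715
θ' = -0.8790 + (12.8000/3.0)·tan(0.34)·0.2 = -0.5771
v' = 12.8000 + 1.1000·0.2 = 13.0200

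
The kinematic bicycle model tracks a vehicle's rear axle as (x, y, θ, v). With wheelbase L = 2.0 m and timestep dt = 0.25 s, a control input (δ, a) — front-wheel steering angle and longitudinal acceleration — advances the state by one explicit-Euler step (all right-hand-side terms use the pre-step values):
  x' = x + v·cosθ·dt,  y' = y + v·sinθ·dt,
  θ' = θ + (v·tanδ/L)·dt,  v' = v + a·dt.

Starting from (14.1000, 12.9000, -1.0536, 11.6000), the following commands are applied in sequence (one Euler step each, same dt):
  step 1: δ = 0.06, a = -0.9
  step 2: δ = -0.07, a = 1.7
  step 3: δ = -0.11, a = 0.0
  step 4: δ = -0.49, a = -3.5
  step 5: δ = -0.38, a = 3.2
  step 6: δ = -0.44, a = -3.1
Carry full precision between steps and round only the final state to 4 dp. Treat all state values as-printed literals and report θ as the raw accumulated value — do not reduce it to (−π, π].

after step 1 (δ=0.06, a=-0.9): (15.533891, 10.379294, -0.966495, 11.375000)
after step 2 (δ=-0.07, a=1.7): (17.149672, 8.039174, -1.066190, 11.800000)
after step 3 (δ=-0.11, a=0.0): (18.575889, 5.456848, -1.229097, 11.800000)
after step 4 (δ=-0.49, a=-3.5): (19.564400, 2.677397, -2.015845, 10.925000)
after step 5 (δ=-0.38, a=3.2): (18.388593, 0.212199, -2.561293, 11.725000)
after step 6 (δ=-0.44, a=-3.1): (15.937193, -1.394932, -3.251280, 10.950000)

(15.9372, -1.3949, -3.2513, 10.9500)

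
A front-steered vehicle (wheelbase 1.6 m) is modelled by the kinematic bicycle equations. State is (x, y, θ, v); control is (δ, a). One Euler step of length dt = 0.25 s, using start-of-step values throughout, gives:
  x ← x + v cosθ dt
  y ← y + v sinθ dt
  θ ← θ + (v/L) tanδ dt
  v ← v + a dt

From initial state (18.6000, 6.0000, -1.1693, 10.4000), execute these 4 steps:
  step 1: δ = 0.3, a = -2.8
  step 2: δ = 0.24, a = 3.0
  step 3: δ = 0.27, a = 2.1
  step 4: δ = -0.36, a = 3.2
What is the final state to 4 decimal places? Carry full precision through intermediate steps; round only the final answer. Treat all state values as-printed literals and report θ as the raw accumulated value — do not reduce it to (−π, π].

(26.7314, 1.7726, -0.4893, 11.7750)

after step 1 (δ=0.3, a=-2.8): (19.616070, 3.606759, -0.666629, 9.700000)
after step 2 (δ=0.24, a=3.0): (21.521904, 2.107285, -0.295730, 10.450000)
after step 3 (δ=0.27, a=2.1): (24.020994, 1.345903, 0.156164, 10.975000)
after step 4 (δ=-0.36, a=3.2): (26.731356, 1.772639, -0.489308, 11.775000)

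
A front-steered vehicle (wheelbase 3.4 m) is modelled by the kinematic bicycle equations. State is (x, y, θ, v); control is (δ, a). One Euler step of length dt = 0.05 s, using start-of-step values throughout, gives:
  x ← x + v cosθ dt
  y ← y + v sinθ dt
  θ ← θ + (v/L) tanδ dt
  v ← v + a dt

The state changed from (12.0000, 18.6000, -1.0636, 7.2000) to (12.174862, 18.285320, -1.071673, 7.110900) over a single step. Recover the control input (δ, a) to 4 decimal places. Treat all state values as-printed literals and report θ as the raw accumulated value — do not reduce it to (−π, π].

δ = -0.0761, a = -1.7820

a = (v'−v)/dt = (-0.089100)/0.05 = -1.7820
Δθ = θ'−θ = -0.008073;  (v·dt/L) = 7.2000·0.05/3.4 = 0.105882
tan δ = Δθ·L/(v·dt) = -0.076245  →  δ = -0.0761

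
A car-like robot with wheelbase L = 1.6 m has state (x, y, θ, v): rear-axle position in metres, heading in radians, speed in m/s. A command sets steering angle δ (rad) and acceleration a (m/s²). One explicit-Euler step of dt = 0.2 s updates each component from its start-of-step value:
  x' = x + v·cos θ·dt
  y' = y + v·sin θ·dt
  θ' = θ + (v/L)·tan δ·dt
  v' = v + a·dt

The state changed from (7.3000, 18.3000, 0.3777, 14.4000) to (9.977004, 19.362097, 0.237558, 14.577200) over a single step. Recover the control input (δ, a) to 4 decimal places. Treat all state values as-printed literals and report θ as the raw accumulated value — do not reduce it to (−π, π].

δ = -0.0777, a = 0.8860

a = (v'−v)/dt = (0.177200)/0.2 = 0.8860
Δθ = θ'−θ = -0.140142;  (v·dt/L) = 14.4000·0.2/1.6 = 1.800000
tan δ = Δθ·L/(v·dt) = -0.077857  →  δ = -0.0777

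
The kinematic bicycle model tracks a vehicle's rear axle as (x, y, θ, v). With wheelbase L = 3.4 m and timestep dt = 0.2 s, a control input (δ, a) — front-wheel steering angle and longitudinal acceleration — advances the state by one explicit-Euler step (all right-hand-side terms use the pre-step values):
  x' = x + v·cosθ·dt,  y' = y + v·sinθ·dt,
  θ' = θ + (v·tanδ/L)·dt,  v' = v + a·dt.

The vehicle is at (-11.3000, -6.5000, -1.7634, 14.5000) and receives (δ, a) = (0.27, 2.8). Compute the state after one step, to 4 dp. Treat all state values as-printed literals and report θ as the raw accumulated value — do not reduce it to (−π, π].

x' = -11.3000 + 14.5000·cos(-1.7634)·0.2 = -11.8551
y' = -6.5000 + 14.5000·sin(-1.7634)·0.2 = -9.3464
θ' = -1.7634 + (14.5000/3.4)·tan(0.27)·0.2 = -1.5273
v' = 14.5000 + 2.8000·0.2 = 15.0600

(-11.8551, -9.3464, -1.5273, 15.0600)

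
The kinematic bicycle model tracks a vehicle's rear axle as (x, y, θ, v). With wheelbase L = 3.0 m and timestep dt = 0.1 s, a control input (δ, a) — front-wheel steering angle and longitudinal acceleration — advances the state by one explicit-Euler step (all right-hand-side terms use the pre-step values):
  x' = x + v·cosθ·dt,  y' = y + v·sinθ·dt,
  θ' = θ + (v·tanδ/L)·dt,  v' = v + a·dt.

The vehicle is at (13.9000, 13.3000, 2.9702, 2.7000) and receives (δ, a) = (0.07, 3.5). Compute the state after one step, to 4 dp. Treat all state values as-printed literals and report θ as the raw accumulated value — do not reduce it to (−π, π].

(13.6340, 13.3460, 2.9765, 3.0500)

x' = 13.9000 + 2.7000·cos(2.9702)·0.1 = 13.6340
y' = 13.3000 + 2.7000·sin(2.9702)·0.1 = 13.3460
θ' = 2.9702 + (2.7000/3.0)·tan(0.07)·0.1 = 2.9765
v' = 2.7000 + 3.5000·0.1 = 3.0500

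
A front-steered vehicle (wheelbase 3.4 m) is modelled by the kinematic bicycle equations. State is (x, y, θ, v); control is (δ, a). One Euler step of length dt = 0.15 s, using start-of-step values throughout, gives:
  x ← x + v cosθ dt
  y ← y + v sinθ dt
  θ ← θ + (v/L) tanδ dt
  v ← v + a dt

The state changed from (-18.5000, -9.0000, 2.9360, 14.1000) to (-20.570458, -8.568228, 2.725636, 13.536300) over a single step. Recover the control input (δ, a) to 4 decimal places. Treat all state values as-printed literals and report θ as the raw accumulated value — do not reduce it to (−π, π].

a = (v'−v)/dt = (-0.563700)/0.15 = -3.7580
Δθ = θ'−θ = -0.210364;  (v·dt/L) = 14.1000·0.15/3.4 = 0.622059
tan δ = Δθ·L/(v·dt) = -0.338174  →  δ = -0.3261

δ = -0.3261, a = -3.7580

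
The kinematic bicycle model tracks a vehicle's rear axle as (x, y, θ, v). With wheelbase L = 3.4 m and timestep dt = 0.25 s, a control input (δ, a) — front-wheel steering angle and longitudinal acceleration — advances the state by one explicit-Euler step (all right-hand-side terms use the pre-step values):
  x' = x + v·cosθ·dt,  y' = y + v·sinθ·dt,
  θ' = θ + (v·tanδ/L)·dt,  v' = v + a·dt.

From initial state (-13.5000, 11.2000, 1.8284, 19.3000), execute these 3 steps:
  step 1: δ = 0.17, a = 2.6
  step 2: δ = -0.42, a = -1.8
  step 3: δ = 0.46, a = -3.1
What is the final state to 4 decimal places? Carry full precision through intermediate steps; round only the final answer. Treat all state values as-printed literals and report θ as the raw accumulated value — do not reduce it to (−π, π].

(-16.3784, 25.0572, 2.1273, 18.7250)

after step 1 (δ=0.17, a=2.6): (-14.729236, 15.865791, 2.072001, 19.950000)
after step 2 (δ=-0.42, a=-1.8): (-17.125643, 20.239849, 1.416919, 19.500000)
after step 3 (δ=0.46, a=-3.1): (-16.378447, 25.057247, 2.127305, 18.725000)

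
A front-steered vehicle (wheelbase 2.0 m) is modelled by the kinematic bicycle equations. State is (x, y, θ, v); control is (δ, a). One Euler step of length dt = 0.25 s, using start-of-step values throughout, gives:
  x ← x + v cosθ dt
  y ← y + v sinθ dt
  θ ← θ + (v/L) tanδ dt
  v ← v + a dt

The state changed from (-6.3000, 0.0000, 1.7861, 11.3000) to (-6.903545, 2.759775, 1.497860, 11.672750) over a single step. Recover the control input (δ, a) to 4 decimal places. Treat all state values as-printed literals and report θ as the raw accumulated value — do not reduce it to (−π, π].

a = (v'−v)/dt = (0.372750)/0.25 = 1.4910
Δθ = θ'−θ = -0.288240;  (v·dt/L) = 11.3000·0.25/2.0 = 1.412500
tan δ = Δθ·L/(v·dt) = -0.204064  →  δ = -0.2013

δ = -0.2013, a = 1.4910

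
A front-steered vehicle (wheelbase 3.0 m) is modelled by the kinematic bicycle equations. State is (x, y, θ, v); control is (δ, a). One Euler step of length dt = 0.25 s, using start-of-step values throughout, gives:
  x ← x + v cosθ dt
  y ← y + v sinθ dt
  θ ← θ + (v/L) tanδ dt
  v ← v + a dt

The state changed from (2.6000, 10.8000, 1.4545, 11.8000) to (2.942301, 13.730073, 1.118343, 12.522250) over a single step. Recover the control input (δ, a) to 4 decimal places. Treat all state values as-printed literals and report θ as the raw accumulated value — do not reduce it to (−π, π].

a = (v'−v)/dt = (0.722250)/0.25 = 2.8890
Δθ = θ'−θ = -0.336157;  (v·dt/L) = 11.8000·0.25/3.0 = 0.983333
tan δ = Δθ·L/(v·dt) = -0.341855  →  δ = -0.3294

δ = -0.3294, a = 2.8890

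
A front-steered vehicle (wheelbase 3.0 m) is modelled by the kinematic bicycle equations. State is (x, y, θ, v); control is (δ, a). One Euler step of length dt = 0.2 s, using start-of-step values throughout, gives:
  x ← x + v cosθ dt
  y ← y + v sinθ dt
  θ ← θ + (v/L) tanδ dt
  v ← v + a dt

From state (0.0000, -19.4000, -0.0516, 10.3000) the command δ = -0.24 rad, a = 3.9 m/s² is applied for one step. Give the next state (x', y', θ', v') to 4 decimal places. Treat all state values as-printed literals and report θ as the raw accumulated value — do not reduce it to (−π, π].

x' = 0.0000 + 10.3000·cos(-0.0516)·0.2 = 2.0573
y' = -19.4000 + 10.3000·sin(-0.0516)·0.2 = -19.5062
θ' = -0.0516 + (10.3000/3.0)·tan(-0.24)·0.2 = -0.2196
v' = 10.3000 + 3.9000·0.2 = 11.0800

(2.0573, -19.5062, -0.2196, 11.0800)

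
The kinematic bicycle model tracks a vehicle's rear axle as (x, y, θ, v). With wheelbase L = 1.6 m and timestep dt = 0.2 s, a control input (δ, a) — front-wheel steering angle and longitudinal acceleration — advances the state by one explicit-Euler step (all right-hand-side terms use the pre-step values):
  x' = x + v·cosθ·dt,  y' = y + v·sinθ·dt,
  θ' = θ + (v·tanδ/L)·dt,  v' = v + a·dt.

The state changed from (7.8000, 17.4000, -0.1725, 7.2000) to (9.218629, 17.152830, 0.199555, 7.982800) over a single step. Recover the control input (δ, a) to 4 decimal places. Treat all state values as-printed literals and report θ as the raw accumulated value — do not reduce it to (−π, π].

a = (v'−v)/dt = (0.782800)/0.2 = 3.9140
Δθ = θ'−θ = 0.372055;  (v·dt/L) = 7.2000·0.2/1.6 = 0.900000
tan δ = Δθ·L/(v·dt) = 0.413394  →  δ = 0.3920

δ = 0.3920, a = 3.9140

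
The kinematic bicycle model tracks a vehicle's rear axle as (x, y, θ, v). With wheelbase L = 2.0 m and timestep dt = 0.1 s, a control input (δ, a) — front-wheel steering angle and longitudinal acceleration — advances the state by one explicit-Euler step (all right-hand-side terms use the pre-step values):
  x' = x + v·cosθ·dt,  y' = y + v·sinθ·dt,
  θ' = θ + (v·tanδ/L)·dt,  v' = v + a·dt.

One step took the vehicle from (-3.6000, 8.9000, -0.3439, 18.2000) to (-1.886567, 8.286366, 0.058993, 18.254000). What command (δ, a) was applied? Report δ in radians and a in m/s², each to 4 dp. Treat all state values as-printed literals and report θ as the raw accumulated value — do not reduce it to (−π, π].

a = (v'−v)/dt = (0.054000)/0.1 = 0.5400
Δθ = θ'−θ = 0.402893;  (v·dt/L) = 18.2000·0.1/2.0 = 0.910000
tan δ = Δθ·L/(v·dt) = 0.442740  →  δ = 0.4168

δ = 0.4168, a = 0.5400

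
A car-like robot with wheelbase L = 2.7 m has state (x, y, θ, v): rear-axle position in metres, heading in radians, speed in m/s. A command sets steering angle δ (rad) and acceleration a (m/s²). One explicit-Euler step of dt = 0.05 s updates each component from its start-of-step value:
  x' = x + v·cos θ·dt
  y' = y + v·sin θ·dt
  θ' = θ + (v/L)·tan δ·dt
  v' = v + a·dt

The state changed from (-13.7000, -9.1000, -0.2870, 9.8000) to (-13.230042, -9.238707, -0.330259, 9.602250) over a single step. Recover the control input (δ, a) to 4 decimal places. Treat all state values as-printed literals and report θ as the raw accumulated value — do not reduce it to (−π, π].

δ = -0.2340, a = -3.9550

a = (v'−v)/dt = (-0.197750)/0.05 = -3.9550
Δθ = θ'−θ = -0.043259;  (v·dt/L) = 9.8000·0.05/2.7 = 0.181481
tan δ = Δθ·L/(v·dt) = -0.238366  →  δ = -0.2340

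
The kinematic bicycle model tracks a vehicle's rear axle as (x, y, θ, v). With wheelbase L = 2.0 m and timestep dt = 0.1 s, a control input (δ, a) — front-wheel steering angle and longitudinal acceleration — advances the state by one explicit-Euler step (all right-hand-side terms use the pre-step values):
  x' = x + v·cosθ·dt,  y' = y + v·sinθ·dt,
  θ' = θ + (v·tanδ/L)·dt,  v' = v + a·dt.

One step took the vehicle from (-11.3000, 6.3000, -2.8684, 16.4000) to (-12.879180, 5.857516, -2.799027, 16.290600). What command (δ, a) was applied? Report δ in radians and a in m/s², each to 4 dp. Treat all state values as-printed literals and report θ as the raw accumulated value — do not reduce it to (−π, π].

δ = 0.0844, a = -1.0940

a = (v'−v)/dt = (-0.109400)/0.1 = -1.0940
Δθ = θ'−θ = 0.069373;  (v·dt/L) = 16.4000·0.1/2.0 = 0.820000
tan δ = Δθ·L/(v·dt) = 0.084601  →  δ = 0.0844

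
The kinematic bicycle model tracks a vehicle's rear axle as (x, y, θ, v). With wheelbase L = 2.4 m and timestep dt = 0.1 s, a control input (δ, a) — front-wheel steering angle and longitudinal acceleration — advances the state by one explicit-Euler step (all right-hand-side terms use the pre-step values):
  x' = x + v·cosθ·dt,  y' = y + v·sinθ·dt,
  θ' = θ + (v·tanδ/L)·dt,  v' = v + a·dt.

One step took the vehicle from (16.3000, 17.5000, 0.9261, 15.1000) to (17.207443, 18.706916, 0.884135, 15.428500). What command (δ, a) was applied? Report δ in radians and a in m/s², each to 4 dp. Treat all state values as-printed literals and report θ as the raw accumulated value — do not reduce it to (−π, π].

δ = -0.0666, a = 3.2850

a = (v'−v)/dt = (0.328500)/0.1 = 3.2850
Δθ = θ'−θ = -0.041965;  (v·dt/L) = 15.1000·0.1/2.4 = 0.629167
tan δ = Δθ·L/(v·dt) = -0.066699  →  δ = -0.0666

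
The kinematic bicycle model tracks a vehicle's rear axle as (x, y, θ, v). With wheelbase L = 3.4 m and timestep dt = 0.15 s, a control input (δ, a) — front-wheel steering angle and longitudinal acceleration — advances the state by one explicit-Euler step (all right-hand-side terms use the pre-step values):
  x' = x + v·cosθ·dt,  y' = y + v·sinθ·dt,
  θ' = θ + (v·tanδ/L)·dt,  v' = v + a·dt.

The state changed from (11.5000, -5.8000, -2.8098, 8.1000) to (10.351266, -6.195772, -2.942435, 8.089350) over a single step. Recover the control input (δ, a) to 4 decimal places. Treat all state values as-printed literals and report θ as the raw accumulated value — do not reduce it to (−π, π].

δ = -0.3554, a = -0.0710

a = (v'−v)/dt = (-0.010650)/0.15 = -0.0710
Δθ = θ'−θ = -0.132635;  (v·dt/L) = 8.1000·0.15/3.4 = 0.357353
tan δ = Δθ·L/(v·dt) = -0.371160  →  δ = -0.3554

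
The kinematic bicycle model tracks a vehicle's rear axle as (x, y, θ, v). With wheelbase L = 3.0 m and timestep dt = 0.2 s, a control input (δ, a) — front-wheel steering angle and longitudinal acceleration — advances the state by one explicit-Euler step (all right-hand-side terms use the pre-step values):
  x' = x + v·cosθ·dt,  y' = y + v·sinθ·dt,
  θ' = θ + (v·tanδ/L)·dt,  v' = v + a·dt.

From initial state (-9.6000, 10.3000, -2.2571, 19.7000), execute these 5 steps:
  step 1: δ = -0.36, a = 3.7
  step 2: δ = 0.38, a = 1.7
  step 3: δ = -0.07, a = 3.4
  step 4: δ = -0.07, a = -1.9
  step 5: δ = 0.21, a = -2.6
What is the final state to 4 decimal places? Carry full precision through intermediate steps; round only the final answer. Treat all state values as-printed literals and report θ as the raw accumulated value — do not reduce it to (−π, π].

after step 1 (δ=-0.36, a=3.7): (-12.096707, 7.252041, -2.751442, 20.440000)
after step 2 (δ=0.38, a=1.7): (-15.877502, 5.697263, -2.207176, 20.780000)
after step 3 (δ=-0.07, a=3.4): (-18.347362, 2.354789, -2.304308, 21.460000)
after step 4 (δ=-0.07, a=-1.9): (-21.220780, -0.833428, -2.404619, 21.080000)
after step 5 (δ=0.21, a=-2.6): (-24.342751, -3.666792, -2.105082, 20.560000)

(-24.3428, -3.6668, -2.1051, 20.5600)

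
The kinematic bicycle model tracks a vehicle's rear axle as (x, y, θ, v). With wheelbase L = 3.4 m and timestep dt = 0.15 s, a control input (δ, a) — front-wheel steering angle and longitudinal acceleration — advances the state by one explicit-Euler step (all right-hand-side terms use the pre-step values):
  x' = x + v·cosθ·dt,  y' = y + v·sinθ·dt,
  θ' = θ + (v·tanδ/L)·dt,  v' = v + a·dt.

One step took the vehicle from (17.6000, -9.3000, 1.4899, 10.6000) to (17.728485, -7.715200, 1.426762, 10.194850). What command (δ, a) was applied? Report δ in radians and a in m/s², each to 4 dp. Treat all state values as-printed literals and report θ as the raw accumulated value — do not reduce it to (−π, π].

δ = -0.1342, a = -2.7010

a = (v'−v)/dt = (-0.405150)/0.15 = -2.7010
Δθ = θ'−θ = -0.063138;  (v·dt/L) = 10.6000·0.15/3.4 = 0.467647
tan δ = Δθ·L/(v·dt) = -0.135012  →  δ = -0.1342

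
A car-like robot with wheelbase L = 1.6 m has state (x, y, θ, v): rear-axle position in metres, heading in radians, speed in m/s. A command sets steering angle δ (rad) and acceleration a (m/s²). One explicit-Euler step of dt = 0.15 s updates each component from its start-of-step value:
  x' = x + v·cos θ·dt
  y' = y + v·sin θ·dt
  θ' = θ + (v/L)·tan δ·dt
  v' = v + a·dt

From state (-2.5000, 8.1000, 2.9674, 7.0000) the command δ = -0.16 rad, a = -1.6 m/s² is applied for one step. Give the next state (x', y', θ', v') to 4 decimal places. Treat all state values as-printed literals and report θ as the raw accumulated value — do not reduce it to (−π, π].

(-3.5341, 8.2820, 2.8615, 6.7600)

x' = -2.5000 + 7.0000·cos(2.9674)·0.15 = -3.5341
y' = 8.1000 + 7.0000·sin(2.9674)·0.15 = 8.2820
θ' = 2.9674 + (7.0000/1.6)·tan(-0.16)·0.15 = 2.8615
v' = 7.0000 − 1.6000·0.15 = 6.7600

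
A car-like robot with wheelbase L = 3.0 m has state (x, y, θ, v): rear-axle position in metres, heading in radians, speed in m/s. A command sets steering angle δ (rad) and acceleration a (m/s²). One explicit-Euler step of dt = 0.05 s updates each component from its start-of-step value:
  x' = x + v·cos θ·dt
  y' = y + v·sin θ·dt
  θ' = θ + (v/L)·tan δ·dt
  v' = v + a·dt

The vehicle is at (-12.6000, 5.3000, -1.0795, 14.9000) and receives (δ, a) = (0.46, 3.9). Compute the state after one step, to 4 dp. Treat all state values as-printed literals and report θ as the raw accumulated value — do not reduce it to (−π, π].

x' = -12.6000 + 14.9000·cos(-1.0795)·0.05 = -12.2485
y' = 5.3000 + 14.9000·sin(-1.0795)·0.05 = 4.6431
θ' = -1.0795 + (14.9000/3.0)·tan(0.46)·0.05 = -0.9565
v' = 14.9000 + 3.9000·0.05 = 15.0950

(-12.2485, 4.6431, -0.9565, 15.0950)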